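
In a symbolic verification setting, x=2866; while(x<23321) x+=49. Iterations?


Step 1: x goes from 2866 toward 23321 by 49; the body runs while x<23321, so iterations = ceil((bound-start)/step)
Step 2: Distance=20455
Step 3: ceil(20455/49)=418

418


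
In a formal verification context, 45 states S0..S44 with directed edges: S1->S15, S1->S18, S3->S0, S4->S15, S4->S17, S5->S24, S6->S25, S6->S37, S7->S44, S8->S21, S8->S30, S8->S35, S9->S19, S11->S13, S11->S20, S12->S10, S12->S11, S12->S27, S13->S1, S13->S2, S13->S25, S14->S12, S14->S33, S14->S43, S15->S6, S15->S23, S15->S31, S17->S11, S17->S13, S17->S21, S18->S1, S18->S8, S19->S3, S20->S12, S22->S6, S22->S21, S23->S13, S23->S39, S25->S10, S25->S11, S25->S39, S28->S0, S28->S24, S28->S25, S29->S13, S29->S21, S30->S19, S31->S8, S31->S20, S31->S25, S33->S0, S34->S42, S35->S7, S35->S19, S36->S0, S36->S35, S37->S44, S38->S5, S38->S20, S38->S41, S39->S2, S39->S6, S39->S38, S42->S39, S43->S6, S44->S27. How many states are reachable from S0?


BFS from S0:
  layer 0: {S0}
Reachable set: {S0}
Count = 1

1


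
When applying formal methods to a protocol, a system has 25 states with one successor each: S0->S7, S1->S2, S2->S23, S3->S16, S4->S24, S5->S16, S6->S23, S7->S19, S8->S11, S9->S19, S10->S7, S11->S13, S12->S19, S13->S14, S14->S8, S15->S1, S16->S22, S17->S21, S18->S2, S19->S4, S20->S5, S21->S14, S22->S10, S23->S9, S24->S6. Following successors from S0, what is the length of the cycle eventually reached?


Trace from S0 until a state repeats:
  S0 -> S7 -> S19 -> S4 -> S24 -> S6 -> S23 -> S9 -> S19
S19 first seen at step 2, revisited at step 8.
Cycle length = 8 - 2 = 6

6


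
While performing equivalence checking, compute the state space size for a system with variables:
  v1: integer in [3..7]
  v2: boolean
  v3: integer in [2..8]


State space = product of domain sizes of all variables.
Domain sizes:
  v1 (integer in [3..7]): 5
  v2 (boolean): 2
  v3 (integer in [2..8]): 7
Product = 5 * 2 * 7 = 70

70


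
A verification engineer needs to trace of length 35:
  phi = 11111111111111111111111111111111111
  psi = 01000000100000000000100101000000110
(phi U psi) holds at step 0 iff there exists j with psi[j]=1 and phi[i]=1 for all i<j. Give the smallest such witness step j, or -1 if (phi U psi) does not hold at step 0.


(phi U psi) at 0: need smallest j with psi[j]=1 and phi[i]=1 for all i in [0,j).
Scan from step 0:
  step 0: phi=1, psi=0 -> continue
  step 1: psi=1 and phi held for [0,1) -> witness found
Witness step = 1

1


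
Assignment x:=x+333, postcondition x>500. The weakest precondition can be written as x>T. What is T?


Formula: wp(x:=E, P) = P[E/x] (substitute E for x in postcondition)
Step 1: Postcondition: x>500
Step 2: Substitute x+333 for x: x+333>500
Step 3: Solve for x: x > 500-333 = 167

167


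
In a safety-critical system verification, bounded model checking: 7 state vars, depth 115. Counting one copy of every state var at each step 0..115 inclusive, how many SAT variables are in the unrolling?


BMC unrolls to depth k, creating one copy of each state var for steps 0..k.
Step count = 115 + 1 = 116 (steps 0 through 115)
Vars per step = 7
Total = 7 * 116 = 812

812


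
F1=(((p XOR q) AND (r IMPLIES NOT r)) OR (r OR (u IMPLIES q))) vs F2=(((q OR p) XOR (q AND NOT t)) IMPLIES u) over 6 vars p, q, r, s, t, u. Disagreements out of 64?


F1 = (((p XOR q) AND (r IMPLIES NOT r)) OR (r OR (u IMPLIES q)))
F2 = (((q OR p) XOR (q AND NOT t)) IMPLIES u)
Evaluate both on each of 64 rows (bits = p,q,r,s,t,u):
  row 0 [000000]: F1=1 F2=1 -> 0
  row 1 [000001]: F1=0 F2=1 (differ) -> 1
  row 2 [000010]: F1=1 F2=1 -> 0
  row 3 [000011]: F1=0 F2=1 (differ) -> 1
  row 4 [000100]: F1=1 F2=1 -> 0
  (every remaining row is evaluated the same way; all 64 results are listed next)
Full result column, 8 rows per line (p,q,r fixed per line; s,t,u runs 000..111 left to right):
  rows 0-7 [p,q,r=000]: 01010101  (ones: 4)
  rows 8-15 [p,q,r=001]: 00000000  (ones: 0)
  rows 16-23 [p,q,r=010]: 00100010  (ones: 2)
  rows 24-31 [p,q,r=011]: 00100010  (ones: 2)
  rows 32-39 [p,q,r=100]: 10101010  (ones: 4)
  rows 40-47 [p,q,r=101]: 10101010  (ones: 4)
  rows 48-55 [p,q,r=110]: 00100010  (ones: 2)
  rows 56-63 [p,q,r=111]: 00100010  (ones: 2)
Disagreements = 4+0+2+2+4+4+2+2 = 20

20


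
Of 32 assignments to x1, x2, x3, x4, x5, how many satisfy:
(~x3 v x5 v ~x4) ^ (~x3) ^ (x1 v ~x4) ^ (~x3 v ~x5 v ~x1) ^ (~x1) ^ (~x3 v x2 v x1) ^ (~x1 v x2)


CNF with 7 clauses over 5 vars (32 assignments).
An assignment satisfies CNF iff every clause has >=1 true literal.
Check each row (bits = x1,x2,x3,x4,x5; clause T/F shown):
  row 0 [00000]: clauses=TTTTTTT -> 1
  row 1 [00001]: clauses=TTTTTTT -> 1
  row 2 [00010]: clauses=TTFTTTT -> 0
  row 3 [00011]: clauses=TTFTTTT -> 0
  row 4 [00100]: clauses=TFTTTFT -> 0
  row 5 [00101]: clauses=TFTTTFT -> 0
  row 6 [00110]: clauses=FFFTTFT -> 0
  row 7 [00111]: clauses=TFFTTFT -> 0
  row 8 [01000]: clauses=TTTTTTT -> 1
  row 9 [01001]: clauses=TTTTTTT -> 1
  row 10 [01010]: clauses=TTFTTTT -> 0
  row 11 [01011]: clauses=TTFTTTT -> 0
  row 12 [01100]: clauses=TFTTTTT -> 0
  row 13 [01101]: clauses=TFTTTTT -> 0
  row 14 [01110]: clauses=FFFTTTT -> 0
  row 15 [01111]: clauses=TFFTTTT -> 0
  row 16 [10000]: clauses=TTTTFTF -> 0
  row 17 [10001]: clauses=TTTTFTF -> 0
  row 18 [10010]: clauses=TTTTFTF -> 0
  row 19 [10011]: clauses=TTTTFTF -> 0
  row 20 [10100]: clauses=TFTTFTF -> 0
  row 21 [10101]: clauses=TFTFFTF -> 0
  row 22 [10110]: clauses=FFTTFTF -> 0
  row 23 [10111]: clauses=TFTFFTF -> 0
  row 24 [11000]: clauses=TTTTFTT -> 0
  row 25 [11001]: clauses=TTTTFTT -> 0
  row 26 [11010]: clauses=TTTTFTT -> 0
  row 27 [11011]: clauses=TTTTFTT -> 0
  row 28 [11100]: clauses=TFTTFTT -> 0
  row 29 [11101]: clauses=TFTFFTT -> 0
  row 30 [11110]: clauses=FFTTFTT -> 0
  row 31 [11111]: clauses=TFTFFTT -> 0
Full result column, 8 rows per line (x1,x2 fixed per line; x3,x4,x5 runs 000..111 left to right):
  rows 0-7 [x1,x2=00]: 11000000  (ones: 2)
  rows 8-15 [x1,x2=01]: 11000000  (ones: 2)
  rows 16-23 [x1,x2=10]: 00000000  (ones: 0)
  rows 24-31 [x1,x2=11]: 00000000  (ones: 0)
Satisfying assignments = 2+2+0+0 = 4

4


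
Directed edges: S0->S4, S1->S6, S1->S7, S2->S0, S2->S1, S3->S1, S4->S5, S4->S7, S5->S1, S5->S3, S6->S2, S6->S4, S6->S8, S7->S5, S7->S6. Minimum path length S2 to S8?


BFS layer-by-layer from S2:
  dist 0: {S2}
  dist 1: {S0, S1}
  dist 2: {S4, S6, S7}
  dist 3: {S5, S8}
  -> S8 reached at distance 3
Shortest path length = 3

3


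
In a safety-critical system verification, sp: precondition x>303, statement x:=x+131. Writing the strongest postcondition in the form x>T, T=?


Formula: sp(P, x:=E) = exists old_x. (x = E[old_x/x]) AND P[old_x/x] (old_x is the value of x before the assignment; eliminate old_x by solving x = E[old_x/x] for old_x)
Step 1: Precondition P: x>303, i.e. old_x > 303
Step 2: Assignment gives x = old_x + 131, so old_x = x - 131
Step 3: Substitute into P: x - 131 > 303
Step 4: Simplify: x > 303+131 = 434

434


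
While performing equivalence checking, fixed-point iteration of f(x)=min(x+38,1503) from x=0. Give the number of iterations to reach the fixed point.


Step 1: x=0, cap=1503, increment=38
Step 2: x grows by 38 each step until capped at 1503; fixed point is x=1503
Step 3: iterations = ceil(1503/38) = 40

40


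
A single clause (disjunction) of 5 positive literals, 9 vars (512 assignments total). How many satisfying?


Step 1: Total=2^9=512
Step 2: Unsat when all 5 false: 2^4=16
Step 3: Sat=512-16=496

496


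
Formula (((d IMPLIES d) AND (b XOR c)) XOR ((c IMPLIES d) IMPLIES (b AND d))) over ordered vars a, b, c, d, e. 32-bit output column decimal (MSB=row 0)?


Formula: (((d IMPLIES d) AND (b XOR c)) XOR ((c IMPLIES d) IMPLIES (b AND d))) over a, b, c, d, e (32 rows)
Evaluate each row (bits = a,b,c,d,e, MSB first):
  row 0 [00000]: (((0 IMPLIES 0) AND (0 XOR 0)) XOR ((0 IMPLIES 0) IMPLIES (0 AND 0))) -> 0
  row 1 [00001]: (((0 IMPLIES 0) AND (0 XOR 0)) XOR ((0 IMPLIES 0) IMPLIES (0 AND 0))) -> 0
  row 2 [00010]: (((1 IMPLIES 1) AND (0 XOR 0)) XOR ((0 IMPLIES 1) IMPLIES (0 AND 1))) -> 0
  row 3 [00011]: (((1 IMPLIES 1) AND (0 XOR 0)) XOR ((0 IMPLIES 1) IMPLIES (0 AND 1))) -> 0
  row 4 [00100]: (((0 IMPLIES 0) AND (0 XOR 1)) XOR ((1 IMPLIES 0) IMPLIES (0 AND 0))) -> 0
  row 5 [00101]: (((0 IMPLIES 0) AND (0 XOR 1)) XOR ((1 IMPLIES 0) IMPLIES (0 AND 0))) -> 0
  row 6 [00110]: (((1 IMPLIES 1) AND (0 XOR 1)) XOR ((1 IMPLIES 1) IMPLIES (0 AND 1))) -> 1
  row 7 [00111]: (((1 IMPLIES 1) AND (0 XOR 1)) XOR ((1 IMPLIES 1) IMPLIES (0 AND 1))) -> 1
  row 8 [01000]: (((0 IMPLIES 0) AND (1 XOR 0)) XOR ((0 IMPLIES 0) IMPLIES (1 AND 0))) -> 1
  row 9 [01001]: (((0 IMPLIES 0) AND (1 XOR 0)) XOR ((0 IMPLIES 0) IMPLIES (1 AND 0))) -> 1
  row 10 [01010]: (((1 IMPLIES 1) AND (1 XOR 0)) XOR ((0 IMPLIES 1) IMPLIES (1 AND 1))) -> 0
  row 11 [01011]: (((1 IMPLIES 1) AND (1 XOR 0)) XOR ((0 IMPLIES 1) IMPLIES (1 AND 1))) -> 0
  row 12 [01100]: (((0 IMPLIES 0) AND (1 XOR 1)) XOR ((1 IMPLIES 0) IMPLIES (1 AND 0))) -> 1
  row 13 [01101]: (((0 IMPLIES 0) AND (1 XOR 1)) XOR ((1 IMPLIES 0) IMPLIES (1 AND 0))) -> 1
  row 14 [01110]: (((1 IMPLIES 1) AND (1 XOR 1)) XOR ((1 IMPLIES 1) IMPLIES (1 AND 1))) -> 1
  row 15 [01111]: (((1 IMPLIES 1) AND (1 XOR 1)) XOR ((1 IMPLIES 1) IMPLIES (1 AND 1))) -> 1
  row 16 [10000]: (((0 IMPLIES 0) AND (0 XOR 0)) XOR ((0 IMPLIES 0) IMPLIES (0 AND 0))) -> 0
  row 17 [10001]: (((0 IMPLIES 0) AND (0 XOR 0)) XOR ((0 IMPLIES 0) IMPLIES (0 AND 0))) -> 0
  row 18 [10010]: (((1 IMPLIES 1) AND (0 XOR 0)) XOR ((0 IMPLIES 1) IMPLIES (0 AND 1))) -> 0
  row 19 [10011]: (((1 IMPLIES 1) AND (0 XOR 0)) XOR ((0 IMPLIES 1) IMPLIES (0 AND 1))) -> 0
  row 20 [10100]: (((0 IMPLIES 0) AND (0 XOR 1)) XOR ((1 IMPLIES 0) IMPLIES (0 AND 0))) -> 0
  row 21 [10101]: (((0 IMPLIES 0) AND (0 XOR 1)) XOR ((1 IMPLIES 0) IMPLIES (0 AND 0))) -> 0
  row 22 [10110]: (((1 IMPLIES 1) AND (0 XOR 1)) XOR ((1 IMPLIES 1) IMPLIES (0 AND 1))) -> 1
  row 23 [10111]: (((1 IMPLIES 1) AND (0 XOR 1)) XOR ((1 IMPLIES 1) IMPLIES (0 AND 1))) -> 1
  row 24 [11000]: (((0 IMPLIES 0) AND (1 XOR 0)) XOR ((0 IMPLIES 0) IMPLIES (1 AND 0))) -> 1
  row 25 [11001]: (((0 IMPLIES 0) AND (1 XOR 0)) XOR ((0 IMPLIES 0) IMPLIES (1 AND 0))) -> 1
  row 26 [11010]: (((1 IMPLIES 1) AND (1 XOR 0)) XOR ((0 IMPLIES 1) IMPLIES (1 AND 1))) -> 0
  row 27 [11011]: (((1 IMPLIES 1) AND (1 XOR 0)) XOR ((0 IMPLIES 1) IMPLIES (1 AND 1))) -> 0
  row 28 [11100]: (((0 IMPLIES 0) AND (1 XOR 1)) XOR ((1 IMPLIES 0) IMPLIES (1 AND 0))) -> 1
  row 29 [11101]: (((0 IMPLIES 0) AND (1 XOR 1)) XOR ((1 IMPLIES 0) IMPLIES (1 AND 0))) -> 1
  row 30 [11110]: (((1 IMPLIES 1) AND (1 XOR 1)) XOR ((1 IMPLIES 1) IMPLIES (1 AND 1))) -> 1
  row 31 [11111]: (((1 IMPLIES 1) AND (1 XOR 1)) XOR ((1 IMPLIES 1) IMPLIES (1 AND 1))) -> 1
Full result column, 4 rows per line (a,b,c fixed per line; d,e runs 00..11 left to right):
  rows 0-3 [a,b,c=000]: 0000  = hex 0
  rows 4-7 [a,b,c=001]: 0011  = hex 3
  rows 8-11 [a,b,c=010]: 1100  = hex C
  rows 12-15 [a,b,c=011]: 1111  = hex F
  rows 16-19 [a,b,c=100]: 0000  = hex 0
  rows 20-23 [a,b,c=101]: 0011  = hex 3
  rows 24-27 [a,b,c=110]: 1100  = hex C
  rows 28-31 [a,b,c=111]: 1111  = hex F
Output column (row 0 .. row 31) = 00000011110011110000001111001111
Output column grouped in 4s = 0000 0011 1100 1111 0000 0011 1100 1111 = 0x03CF03CF
Convert to decimal digit by digit (value = value*16 + digit):
  0 -> 0
  0*16 + 3 = 3
  3*16 + 12 (C) = 60
  60*16 + 15 (F) = 975
  975*16 + 0 = 15600
  15600*16 + 3 = 249603
  249603*16 + 12 (C) = 3993660
  3993660*16 + 15 (F) = 63898575
Decimal = 63898575

63898575


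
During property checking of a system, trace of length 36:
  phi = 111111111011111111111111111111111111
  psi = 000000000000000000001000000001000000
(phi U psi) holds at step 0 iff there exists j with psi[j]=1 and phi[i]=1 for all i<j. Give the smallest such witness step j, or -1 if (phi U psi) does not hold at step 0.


(phi U psi) at 0: need smallest j with psi[j]=1 and phi[i]=1 for all i in [0,j).
Scan from step 0:
  step 0: phi=1, psi=0 -> continue
  step 1: phi=1, psi=0 -> continue
  step 2: phi=1, psi=0 -> continue
  step 3: phi=1, psi=0 -> continue
  step 9: phi=0 -> phi-prefix broken from here
  step 20: psi=1 but phi already failed -> not a witness
  step 29: psi=1 but phi already failed -> not a witness
  end of trace: no witness -> -1
Witness step = -1

-1


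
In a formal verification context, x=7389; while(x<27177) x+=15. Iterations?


Step 1: x goes from 7389 toward 27177 by 15; the body runs while x<27177, so iterations = ceil((bound-start)/step)
Step 2: Distance=19788
Step 3: ceil(19788/15)=1320

1320


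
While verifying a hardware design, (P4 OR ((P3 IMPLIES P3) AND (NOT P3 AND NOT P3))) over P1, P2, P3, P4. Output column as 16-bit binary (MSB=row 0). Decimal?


Formula: (P4 OR ((P3 IMPLIES P3) AND (NOT P3 AND NOT P3))) over P1, P2, P3, P4 (16 rows)
Evaluate each row (bits = P1,P2,P3,P4, MSB first):
  row 0 [0000]: (0 OR ((0 IMPLIES 0) AND (NOT 0 AND NOT 0))) -> 1
  row 1 [0001]: (1 OR ((0 IMPLIES 0) AND (NOT 0 AND NOT 0))) -> 1
  row 2 [0010]: (0 OR ((1 IMPLIES 1) AND (NOT 1 AND NOT 1))) -> 0
  row 3 [0011]: (1 OR ((1 IMPLIES 1) AND (NOT 1 AND NOT 1))) -> 1
  row 4 [0100]: (0 OR ((0 IMPLIES 0) AND (NOT 0 AND NOT 0))) -> 1
  row 5 [0101]: (1 OR ((0 IMPLIES 0) AND (NOT 0 AND NOT 0))) -> 1
  row 6 [0110]: (0 OR ((1 IMPLIES 1) AND (NOT 1 AND NOT 1))) -> 0
  row 7 [0111]: (1 OR ((1 IMPLIES 1) AND (NOT 1 AND NOT 1))) -> 1
  row 8 [1000]: (0 OR ((0 IMPLIES 0) AND (NOT 0 AND NOT 0))) -> 1
  row 9 [1001]: (1 OR ((0 IMPLIES 0) AND (NOT 0 AND NOT 0))) -> 1
  row 10 [1010]: (0 OR ((1 IMPLIES 1) AND (NOT 1 AND NOT 1))) -> 0
  row 11 [1011]: (1 OR ((1 IMPLIES 1) AND (NOT 1 AND NOT 1))) -> 1
  row 12 [1100]: (0 OR ((0 IMPLIES 0) AND (NOT 0 AND NOT 0))) -> 1
  row 13 [1101]: (1 OR ((0 IMPLIES 0) AND (NOT 0 AND NOT 0))) -> 1
  row 14 [1110]: (0 OR ((1 IMPLIES 1) AND (NOT 1 AND NOT 1))) -> 0
  row 15 [1111]: (1 OR ((1 IMPLIES 1) AND (NOT 1 AND NOT 1))) -> 1
Full result column, 4 rows per line (P1,P2 fixed per line; P3,P4 runs 00..11 left to right):
  rows 0-3 [P1,P2=00]: 1101  = hex D
  rows 4-7 [P1,P2=01]: 1101  = hex D
  rows 8-11 [P1,P2=10]: 1101  = hex D
  rows 12-15 [P1,P2=11]: 1101  = hex D
Output column (row 0 .. row 15) = 1101110111011101
Output column grouped in 4s = 1101 1101 1101 1101 = 0xDDDD
Convert to decimal digit by digit (value = value*16 + digit):
  D -> 13
  13*16 + 13 (D) = 221
  221*16 + 13 (D) = 3549
  3549*16 + 13 (D) = 56797
Decimal = 56797

56797


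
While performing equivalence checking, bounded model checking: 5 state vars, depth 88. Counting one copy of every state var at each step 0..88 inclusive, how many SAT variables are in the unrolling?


BMC unrolls to depth k, creating one copy of each state var for steps 0..k.
Step count = 88 + 1 = 89 (steps 0 through 88)
Vars per step = 5
Total = 5 * 89 = 445

445


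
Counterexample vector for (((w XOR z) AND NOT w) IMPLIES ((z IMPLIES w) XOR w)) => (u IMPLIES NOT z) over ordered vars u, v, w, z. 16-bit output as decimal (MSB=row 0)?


F1 = (((w XOR z) AND NOT w) IMPLIES ((z IMPLIES w) XOR w))
F2 = (u IMPLIES NOT z)
Counterexample to F1=>F2 is where F1=1 and F2=0.
Evaluate each row (bits = u,v,w,z, MSB first):
  row 0 [0000]: F1=1 F2=1 -> F1&~F2 -> 0
  row 1 [0001]: F1=0 F2=1 -> F1&~F2 -> 0
  row 2 [0010]: F1=1 F2=1 -> F1&~F2 -> 0
  row 3 [0011]: F1=1 F2=1 -> F1&~F2 -> 0
  row 4 [0100]: F1=1 F2=1 -> F1&~F2 -> 0
  row 5 [0101]: F1=0 F2=1 -> F1&~F2 -> 0
  row 6 [0110]: F1=1 F2=1 -> F1&~F2 -> 0
  row 7 [0111]: F1=1 F2=1 -> F1&~F2 -> 0
  row 8 [1000]: F1=1 F2=1 -> F1&~F2 -> 0
  row 9 [1001]: F1=0 F2=0 -> F1&~F2 -> 0
  row 10 [1010]: F1=1 F2=1 -> F1&~F2 -> 0
  row 11 [1011]: F1=1 F2=0 -> F1&~F2 -> 1
  row 12 [1100]: F1=1 F2=1 -> F1&~F2 -> 0
  row 13 [1101]: F1=0 F2=0 -> F1&~F2 -> 0
  row 14 [1110]: F1=1 F2=1 -> F1&~F2 -> 0
  row 15 [1111]: F1=1 F2=0 -> F1&~F2 -> 1
Full result column, 4 rows per line (u,v fixed per line; w,z runs 00..11 left to right):
  rows 0-3 [u,v=00]: 0000  = hex 0
  rows 4-7 [u,v=01]: 0000  = hex 0
  rows 8-11 [u,v=10]: 0001  = hex 1
  rows 12-15 [u,v=11]: 0001  = hex 1
Counterexample vector (row 0 .. row 15) = 0000000000010001
Output column grouped in 4s = 0000 0000 0001 0001 = 0x0011
Convert to decimal digit by digit (value = value*16 + digit):
  0 -> 0
  0*16 + 0 = 0
  0*16 + 1 = 1
  1*16 + 1 = 17
Decimal = 17

17


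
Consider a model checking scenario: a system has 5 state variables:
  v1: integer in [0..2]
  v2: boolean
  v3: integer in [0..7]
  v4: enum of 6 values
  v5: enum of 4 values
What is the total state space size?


State space = product of domain sizes of all variables.
Domain sizes:
  v1 (integer in [0..2]): 3
  v2 (boolean): 2
  v3 (integer in [0..7]): 8
  v4 (enum of 6 values): 6
  v5 (enum of 4 values): 4
Product = 3 * 2 * 8 * 6 * 4 = 1152

1152


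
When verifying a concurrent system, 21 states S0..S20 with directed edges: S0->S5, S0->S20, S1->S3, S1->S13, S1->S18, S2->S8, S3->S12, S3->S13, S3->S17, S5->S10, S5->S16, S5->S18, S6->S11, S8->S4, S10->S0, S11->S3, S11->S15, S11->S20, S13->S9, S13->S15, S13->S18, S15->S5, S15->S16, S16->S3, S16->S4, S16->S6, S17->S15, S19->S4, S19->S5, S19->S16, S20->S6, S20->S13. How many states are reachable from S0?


BFS from S0:
  layer 0: {S0}
  layer 1: {S5, S20}
  layer 2: {S6, S10, S13, S16, S18}
  layer 3: {S3, S4, S9, S11, S15}
  layer 4: {S12, S17}
Reachable set: {S0, S3, S4, S5, S6, S9, S10, S11, S12, S13, S15, S16, S17, S18, S20}
Count = 15

15


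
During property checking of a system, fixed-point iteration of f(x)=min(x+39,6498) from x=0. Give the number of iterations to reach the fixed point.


Step 1: x=0, cap=6498, increment=39
Step 2: x grows by 39 each step until capped at 6498; fixed point is x=6498
Step 3: iterations = ceil(6498/39) = 167

167


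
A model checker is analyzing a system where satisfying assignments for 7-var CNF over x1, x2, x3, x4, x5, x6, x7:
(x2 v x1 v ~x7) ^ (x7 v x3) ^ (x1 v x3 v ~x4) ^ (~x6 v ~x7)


CNF with 4 clauses over 7 vars (128 assignments).
An assignment satisfies CNF iff every clause has >=1 true literal.
Check each row (bits = x1,x2,x3,x4,x5,x6,x7; clause T/F shown):
  row 0 [0000000]: clauses=TFTT -> 0
  row 1 [0000001]: clauses=FTTT -> 0
  row 2 [0000010]: clauses=TFTT -> 0
  row 3 [0000011]: clauses=FTTF -> 0
  row 4 [0000100]: clauses=TFTT -> 0
  (every remaining row is evaluated the same way; all 128 results are listed next)
Full result column, 8 rows per line (x1,x2,x3,x4 fixed per line; x5,x6,x7 runs 000..111 left to right):
  rows 0-7 [x1,x2,x3,x4=0000]: 00000000  (ones: 0)
  rows 8-15 [x1,x2,x3,x4=0001]: 00000000  (ones: 0)
  rows 16-23 [x1,x2,x3,x4=0010]: 10101010  (ones: 4)
  rows 24-31 [x1,x2,x3,x4=0011]: 10101010  (ones: 4)
  rows 32-39 [x1,x2,x3,x4=0100]: 01000100  (ones: 2)
  rows 40-47 [x1,x2,x3,x4=0101]: 00000000  (ones: 0)
  rows 48-55 [x1,x2,x3,x4=0110]: 11101110  (ones: 6)
  rows 56-63 [x1,x2,x3,x4=0111]: 11101110  (ones: 6)
  rows 64-71 [x1,x2,x3,x4=1000]: 01000100  (ones: 2)
  rows 72-79 [x1,x2,x3,x4=1001]: 01000100  (ones: 2)
  rows 80-87 [x1,x2,x3,x4=1010]: 11101110  (ones: 6)
  rows 88-95 [x1,x2,x3,x4=1011]: 11101110  (ones: 6)
  rows 96-103 [x1,x2,x3,x4=1100]: 01000100  (ones: 2)
  rows 104-111 [x1,x2,x3,x4=1101]: 01000100  (ones: 2)
  rows 112-119 [x1,x2,x3,x4=1110]: 11101110  (ones: 6)
  rows 120-127 [x1,x2,x3,x4=1111]: 11101110  (ones: 6)
Satisfying assignments = 0+0+4+4+2+0+6+6+2+2+6+6+2+2+6+6 = 54

54


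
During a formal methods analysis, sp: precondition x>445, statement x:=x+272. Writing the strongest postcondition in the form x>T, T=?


Formula: sp(P, x:=E) = exists old_x. (x = E[old_x/x]) AND P[old_x/x] (old_x is the value of x before the assignment; eliminate old_x by solving x = E[old_x/x] for old_x)
Step 1: Precondition P: x>445, i.e. old_x > 445
Step 2: Assignment gives x = old_x + 272, so old_x = x - 272
Step 3: Substitute into P: x - 272 > 445
Step 4: Simplify: x > 445+272 = 717

717


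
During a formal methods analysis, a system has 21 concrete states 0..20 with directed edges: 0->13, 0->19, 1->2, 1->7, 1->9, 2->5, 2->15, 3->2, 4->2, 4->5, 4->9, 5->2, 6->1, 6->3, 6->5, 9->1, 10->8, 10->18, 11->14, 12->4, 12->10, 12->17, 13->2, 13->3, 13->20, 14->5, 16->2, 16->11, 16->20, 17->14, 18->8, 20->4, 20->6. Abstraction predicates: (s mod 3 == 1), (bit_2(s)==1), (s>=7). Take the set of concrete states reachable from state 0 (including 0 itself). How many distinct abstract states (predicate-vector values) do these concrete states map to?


BFS from 0:
Concrete reachable: {0, 1, 2, 3, 4, 5, 6, 7, 9, 13, 15, 19, 20}
Abstract via predicates (s mod 3 == 1), (bit_2(s)==1), (s>=7):
  (0,0,0) <- {0, 2, 3}
  (0,0,1) <- {9}
  (0,1,0) <- {5, 6}
  (0,1,1) <- {15, 20}
  (1,0,0) <- {1}
  (1,0,1) <- {19}
  (1,1,0) <- {4}
  (1,1,1) <- {7, 13}
Distinct abstract states = 8

8


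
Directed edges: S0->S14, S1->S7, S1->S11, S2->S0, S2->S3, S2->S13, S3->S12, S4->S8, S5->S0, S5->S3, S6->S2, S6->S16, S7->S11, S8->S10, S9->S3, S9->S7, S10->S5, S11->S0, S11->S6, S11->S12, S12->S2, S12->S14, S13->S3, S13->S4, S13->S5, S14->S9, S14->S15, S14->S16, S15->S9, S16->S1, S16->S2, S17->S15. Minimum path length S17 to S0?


BFS layer-by-layer from S17:
  dist 0: {S17}
  dist 1: {S15}
  dist 2: {S9}
  dist 3: {S3, S7}
  dist 4: {S11, S12}
  dist 5: {S0, S2, S6, S14}
  -> S0 reached at distance 5
Shortest path length = 5

5


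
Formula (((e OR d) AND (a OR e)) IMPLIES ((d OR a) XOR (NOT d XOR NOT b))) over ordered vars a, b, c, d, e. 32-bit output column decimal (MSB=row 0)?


Formula: (((e OR d) AND (a OR e)) IMPLIES ((d OR a) XOR (NOT d XOR NOT b))) over a, b, c, d, e (32 rows)
Evaluate each row (bits = a,b,c,d,e, MSB first):
  row 0 [00000]: (((0 OR 0) AND (0 OR 0)) IMPLIES ((0 OR 0) XOR (NOT 0 XOR NOT 0))) -> 1
  row 1 [00001]: (((1 OR 0) AND (0 OR 1)) IMPLIES ((0 OR 0) XOR (NOT 0 XOR NOT 0))) -> 0
  row 2 [00010]: (((0 OR 1) AND (0 OR 0)) IMPLIES ((1 OR 0) XOR (NOT 1 XOR NOT 0))) -> 1
  row 3 [00011]: (((1 OR 1) AND (0 OR 1)) IMPLIES ((1 OR 0) XOR (NOT 1 XOR NOT 0))) -> 0
  row 4 [00100]: (((0 OR 0) AND (0 OR 0)) IMPLIES ((0 OR 0) XOR (NOT 0 XOR NOT 0))) -> 1
  row 5 [00101]: (((1 OR 0) AND (0 OR 1)) IMPLIES ((0 OR 0) XOR (NOT 0 XOR NOT 0))) -> 0
  row 6 [00110]: (((0 OR 1) AND (0 OR 0)) IMPLIES ((1 OR 0) XOR (NOT 1 XOR NOT 0))) -> 1
  row 7 [00111]: (((1 OR 1) AND (0 OR 1)) IMPLIES ((1 OR 0) XOR (NOT 1 XOR NOT 0))) -> 0
  row 8 [01000]: (((0 OR 0) AND (0 OR 0)) IMPLIES ((0 OR 0) XOR (NOT 0 XOR NOT 1))) -> 1
  row 9 [01001]: (((1 OR 0) AND (0 OR 1)) IMPLIES ((0 OR 0) XOR (NOT 0 XOR NOT 1))) -> 1
  row 10 [01010]: (((0 OR 1) AND (0 OR 0)) IMPLIES ((1 OR 0) XOR (NOT 1 XOR NOT 1))) -> 1
  row 11 [01011]: (((1 OR 1) AND (0 OR 1)) IMPLIES ((1 OR 0) XOR (NOT 1 XOR NOT 1))) -> 1
  row 12 [01100]: (((0 OR 0) AND (0 OR 0)) IMPLIES ((0 OR 0) XOR (NOT 0 XOR NOT 1))) -> 1
  row 13 [01101]: (((1 OR 0) AND (0 OR 1)) IMPLIES ((0 OR 0) XOR (NOT 0 XOR NOT 1))) -> 1
  row 14 [01110]: (((0 OR 1) AND (0 OR 0)) IMPLIES ((1 OR 0) XOR (NOT 1 XOR NOT 1))) -> 1
  row 15 [01111]: (((1 OR 1) AND (0 OR 1)) IMPLIES ((1 OR 0) XOR (NOT 1 XOR NOT 1))) -> 1
  row 16 [10000]: (((0 OR 0) AND (1 OR 0)) IMPLIES ((0 OR 1) XOR (NOT 0 XOR NOT 0))) -> 1
  row 17 [10001]: (((1 OR 0) AND (1 OR 1)) IMPLIES ((0 OR 1) XOR (NOT 0 XOR NOT 0))) -> 1
  row 18 [10010]: (((0 OR 1) AND (1 OR 0)) IMPLIES ((1 OR 1) XOR (NOT 1 XOR NOT 0))) -> 0
  row 19 [10011]: (((1 OR 1) AND (1 OR 1)) IMPLIES ((1 OR 1) XOR (NOT 1 XOR NOT 0))) -> 0
  row 20 [10100]: (((0 OR 0) AND (1 OR 0)) IMPLIES ((0 OR 1) XOR (NOT 0 XOR NOT 0))) -> 1
  row 21 [10101]: (((1 OR 0) AND (1 OR 1)) IMPLIES ((0 OR 1) XOR (NOT 0 XOR NOT 0))) -> 1
  row 22 [10110]: (((0 OR 1) AND (1 OR 0)) IMPLIES ((1 OR 1) XOR (NOT 1 XOR NOT 0))) -> 0
  row 23 [10111]: (((1 OR 1) AND (1 OR 1)) IMPLIES ((1 OR 1) XOR (NOT 1 XOR NOT 0))) -> 0
  row 24 [11000]: (((0 OR 0) AND (1 OR 0)) IMPLIES ((0 OR 1) XOR (NOT 0 XOR NOT 1))) -> 1
  row 25 [11001]: (((1 OR 0) AND (1 OR 1)) IMPLIES ((0 OR 1) XOR (NOT 0 XOR NOT 1))) -> 0
  row 26 [11010]: (((0 OR 1) AND (1 OR 0)) IMPLIES ((1 OR 1) XOR (NOT 1 XOR NOT 1))) -> 1
  row 27 [11011]: (((1 OR 1) AND (1 OR 1)) IMPLIES ((1 OR 1) XOR (NOT 1 XOR NOT 1))) -> 1
  row 28 [11100]: (((0 OR 0) AND (1 OR 0)) IMPLIES ((0 OR 1) XOR (NOT 0 XOR NOT 1))) -> 1
  row 29 [11101]: (((1 OR 0) AND (1 OR 1)) IMPLIES ((0 OR 1) XOR (NOT 0 XOR NOT 1))) -> 0
  row 30 [11110]: (((0 OR 1) AND (1 OR 0)) IMPLIES ((1 OR 1) XOR (NOT 1 XOR NOT 1))) -> 1
  row 31 [11111]: (((1 OR 1) AND (1 OR 1)) IMPLIES ((1 OR 1) XOR (NOT 1 XOR NOT 1))) -> 1
Full result column, 4 rows per line (a,b,c fixed per line; d,e runs 00..11 left to right):
  rows 0-3 [a,b,c=000]: 1010  = hex A
  rows 4-7 [a,b,c=001]: 1010  = hex A
  rows 8-11 [a,b,c=010]: 1111  = hex F
  rows 12-15 [a,b,c=011]: 1111  = hex F
  rows 16-19 [a,b,c=100]: 1100  = hex C
  rows 20-23 [a,b,c=101]: 1100  = hex C
  rows 24-27 [a,b,c=110]: 1011  = hex B
  rows 28-31 [a,b,c=111]: 1011  = hex B
Output column (row 0 .. row 31) = 10101010111111111100110010111011
Output column grouped in 4s = 1010 1010 1111 1111 1100 1100 1011 1011 = 0xAAFFCCBB
Convert to decimal digit by digit (value = value*16 + digit):
  A -> 10
  10*16 + 10 (A) = 170
  170*16 + 15 (F) = 2735
  2735*16 + 15 (F) = 43775
  43775*16 + 12 (C) = 700412
  700412*16 + 12 (C) = 11206604
  11206604*16 + 11 (B) = 179305675
  179305675*16 + 11 (B) = 2868890811
Decimal = 2868890811

2868890811


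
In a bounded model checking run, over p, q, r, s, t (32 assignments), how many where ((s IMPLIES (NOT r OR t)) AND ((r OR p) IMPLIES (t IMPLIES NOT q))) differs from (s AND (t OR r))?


F1 = ((s IMPLIES (NOT r OR t)) AND ((r OR p) IMPLIES (t IMPLIES NOT q)))
F2 = (s AND (t OR r))
Evaluate both on each of 32 rows (bits = p,q,r,s,t):
  row 0 [00000]: F1=1 F2=0 (differ) -> 1
  row 1 [00001]: F1=1 F2=0 (differ) -> 1
  row 2 [00010]: F1=1 F2=0 (differ) -> 1
  row 3 [00011]: F1=1 F2=1 -> 0
  row 4 [00100]: F1=1 F2=0 (differ) -> 1
  row 5 [00101]: F1=1 F2=0 (differ) -> 1
  row 6 [00110]: F1=0 F2=1 (differ) -> 1
  row 7 [00111]: F1=1 F2=1 -> 0
  row 8 [01000]: F1=1 F2=0 (differ) -> 1
  row 9 [01001]: F1=1 F2=0 (differ) -> 1
  row 10 [01010]: F1=1 F2=0 (differ) -> 1
  row 11 [01011]: F1=1 F2=1 -> 0
  row 12 [01100]: F1=1 F2=0 (differ) -> 1
  row 13 [01101]: F1=0 F2=0 -> 0
  row 14 [01110]: F1=0 F2=1 (differ) -> 1
  row 15 [01111]: F1=0 F2=1 (differ) -> 1
  row 16 [10000]: F1=1 F2=0 (differ) -> 1
  row 17 [10001]: F1=1 F2=0 (differ) -> 1
  row 18 [10010]: F1=1 F2=0 (differ) -> 1
  row 19 [10011]: F1=1 F2=1 -> 0
  row 20 [10100]: F1=1 F2=0 (differ) -> 1
  row 21 [10101]: F1=1 F2=0 (differ) -> 1
  row 22 [10110]: F1=0 F2=1 (differ) -> 1
  row 23 [10111]: F1=1 F2=1 -> 0
  row 24 [11000]: F1=1 F2=0 (differ) -> 1
  row 25 [11001]: F1=0 F2=0 -> 0
  row 26 [11010]: F1=1 F2=0 (differ) -> 1
  row 27 [11011]: F1=0 F2=1 (differ) -> 1
  row 28 [11100]: F1=1 F2=0 (differ) -> 1
  row 29 [11101]: F1=0 F2=0 -> 0
  row 30 [11110]: F1=0 F2=1 (differ) -> 1
  row 31 [11111]: F1=0 F2=1 (differ) -> 1
Full result column, 8 rows per line (p,q fixed per line; r,s,t runs 000..111 left to right):
  rows 0-7 [p,q=00]: 11101110  (ones: 6)
  rows 8-15 [p,q=01]: 11101011  (ones: 6)
  rows 16-23 [p,q=10]: 11101110  (ones: 6)
  rows 24-31 [p,q=11]: 10111011  (ones: 6)
Disagreements = 6+6+6+6 = 24

24


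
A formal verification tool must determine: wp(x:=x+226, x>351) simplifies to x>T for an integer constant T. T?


Formula: wp(x:=E, P) = P[E/x] (substitute E for x in postcondition)
Step 1: Postcondition: x>351
Step 2: Substitute x+226 for x: x+226>351
Step 3: Solve for x: x > 351-226 = 125

125


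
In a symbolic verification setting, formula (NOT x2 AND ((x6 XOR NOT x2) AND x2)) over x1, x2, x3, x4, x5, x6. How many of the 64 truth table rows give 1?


Formula: (NOT x2 AND ((x6 XOR NOT x2) AND x2)) over 6 vars (64 rows)
Evaluate each row (x1, x2, x3, x4, x5, x6 as bits, MSB first):
  row 0 [000000]: (NOT 0 AND ((0 XOR NOT 0) AND 0)) -> 0
  row 1 [000001]: (NOT 0 AND ((1 XOR NOT 0) AND 0)) -> 0
  row 2 [000010]: (NOT 0 AND ((0 XOR NOT 0) AND 0)) -> 0
  row 3 [000011]: (NOT 0 AND ((1 XOR NOT 0) AND 0)) -> 0
  row 4 [000100]: (NOT 0 AND ((0 XOR NOT 0) AND 0)) -> 0
  (every remaining row is evaluated the same way; all 64 results are listed next)
Full result column, 8 rows per line (x1,x2,x3 fixed per line; x4,x5,x6 runs 000..111 left to right):
  rows 0-7 [x1,x2,x3=000]: 00000000  (ones: 0)
  rows 8-15 [x1,x2,x3=001]: 00000000  (ones: 0)
  rows 16-23 [x1,x2,x3=010]: 00000000  (ones: 0)
  rows 24-31 [x1,x2,x3=011]: 00000000  (ones: 0)
  rows 32-39 [x1,x2,x3=100]: 00000000  (ones: 0)
  rows 40-47 [x1,x2,x3=101]: 00000000  (ones: 0)
  rows 48-55 [x1,x2,x3=110]: 00000000  (ones: 0)
  rows 56-63 [x1,x2,x3=111]: 00000000  (ones: 0)
Count of 1-rows = 0+0+0+0+0+0+0+0 = 0

0


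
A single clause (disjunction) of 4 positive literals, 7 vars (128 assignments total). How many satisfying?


Step 1: Total=2^7=128
Step 2: Unsat when all 4 false: 2^3=8
Step 3: Sat=128-8=120

120


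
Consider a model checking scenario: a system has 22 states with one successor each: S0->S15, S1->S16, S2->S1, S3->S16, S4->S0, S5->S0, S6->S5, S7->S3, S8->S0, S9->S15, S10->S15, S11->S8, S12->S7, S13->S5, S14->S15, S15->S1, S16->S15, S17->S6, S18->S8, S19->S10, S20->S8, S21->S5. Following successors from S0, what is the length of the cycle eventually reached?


Trace from S0 until a state repeats:
  S0 -> S15 -> S1 -> S16 -> S15
S15 first seen at step 1, revisited at step 4.
Cycle length = 4 - 1 = 3

3


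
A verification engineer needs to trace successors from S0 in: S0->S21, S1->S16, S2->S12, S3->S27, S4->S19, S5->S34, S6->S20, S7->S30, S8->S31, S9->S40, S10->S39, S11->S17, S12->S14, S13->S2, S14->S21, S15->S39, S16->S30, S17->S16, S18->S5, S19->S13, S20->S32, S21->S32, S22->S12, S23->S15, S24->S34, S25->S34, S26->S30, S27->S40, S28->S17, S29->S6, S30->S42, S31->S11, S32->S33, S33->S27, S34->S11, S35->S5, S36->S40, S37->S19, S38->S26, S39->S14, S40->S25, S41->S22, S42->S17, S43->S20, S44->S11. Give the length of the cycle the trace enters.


Trace from S0 until a state repeats:
  S0 -> S21 -> S32 -> S33 -> S27 -> S40 -> S25 -> S34 -> S11 -> S17 -> S16 -> S30 -> S42 -> S17
S17 first seen at step 9, revisited at step 13.
Cycle length = 13 - 9 = 4

4


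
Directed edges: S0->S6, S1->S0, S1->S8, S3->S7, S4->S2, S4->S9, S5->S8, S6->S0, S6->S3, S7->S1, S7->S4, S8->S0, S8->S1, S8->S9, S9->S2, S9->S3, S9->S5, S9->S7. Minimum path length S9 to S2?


BFS layer-by-layer from S9:
  dist 0: {S9}
  dist 1: {S2, S3, S5, S7}
  -> S2 reached at distance 1
Shortest path length = 1

1


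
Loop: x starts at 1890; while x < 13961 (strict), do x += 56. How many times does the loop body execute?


Step 1: x goes from 1890 toward 13961 by 56; the body runs while x<13961, so iterations = ceil((bound-start)/step)
Step 2: Distance=12071
Step 3: ceil(12071/56)=216

216


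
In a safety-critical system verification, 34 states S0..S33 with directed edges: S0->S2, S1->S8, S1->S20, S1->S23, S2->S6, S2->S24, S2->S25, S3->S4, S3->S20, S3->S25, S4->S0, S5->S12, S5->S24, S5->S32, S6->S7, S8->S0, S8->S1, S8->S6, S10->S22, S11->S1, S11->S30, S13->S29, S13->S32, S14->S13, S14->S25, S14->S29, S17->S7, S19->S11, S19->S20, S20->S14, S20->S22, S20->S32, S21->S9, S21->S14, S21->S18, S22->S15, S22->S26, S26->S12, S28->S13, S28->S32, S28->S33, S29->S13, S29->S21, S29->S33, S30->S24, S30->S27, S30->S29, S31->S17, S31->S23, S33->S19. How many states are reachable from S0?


BFS from S0:
  layer 0: {S0}
  layer 1: {S2}
  layer 2: {S6, S24, S25}
  layer 3: {S7}
Reachable set: {S0, S2, S6, S7, S24, S25}
Count = 6

6


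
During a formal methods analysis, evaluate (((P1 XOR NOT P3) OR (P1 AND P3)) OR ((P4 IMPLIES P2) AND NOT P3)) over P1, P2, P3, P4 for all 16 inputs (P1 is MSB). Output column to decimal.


Formula: (((P1 XOR NOT P3) OR (P1 AND P3)) OR ((P4 IMPLIES P2) AND NOT P3)) over P1, P2, P3, P4 (16 rows)
Evaluate each row (bits = P1,P2,P3,P4, MSB first):
  row 0 [0000]: (((0 XOR NOT 0) OR (0 AND 0)) OR ((0 IMPLIES 0) AND NOT 0)) -> 1
  row 1 [0001]: (((0 XOR NOT 0) OR (0 AND 0)) OR ((1 IMPLIES 0) AND NOT 0)) -> 1
  row 2 [0010]: (((0 XOR NOT 1) OR (0 AND 1)) OR ((0 IMPLIES 0) AND NOT 1)) -> 0
  row 3 [0011]: (((0 XOR NOT 1) OR (0 AND 1)) OR ((1 IMPLIES 0) AND NOT 1)) -> 0
  row 4 [0100]: (((0 XOR NOT 0) OR (0 AND 0)) OR ((0 IMPLIES 1) AND NOT 0)) -> 1
  row 5 [0101]: (((0 XOR NOT 0) OR (0 AND 0)) OR ((1 IMPLIES 1) AND NOT 0)) -> 1
  row 6 [0110]: (((0 XOR NOT 1) OR (0 AND 1)) OR ((0 IMPLIES 1) AND NOT 1)) -> 0
  row 7 [0111]: (((0 XOR NOT 1) OR (0 AND 1)) OR ((1 IMPLIES 1) AND NOT 1)) -> 0
  row 8 [1000]: (((1 XOR NOT 0) OR (1 AND 0)) OR ((0 IMPLIES 0) AND NOT 0)) -> 1
  row 9 [1001]: (((1 XOR NOT 0) OR (1 AND 0)) OR ((1 IMPLIES 0) AND NOT 0)) -> 0
  row 10 [1010]: (((1 XOR NOT 1) OR (1 AND 1)) OR ((0 IMPLIES 0) AND NOT 1)) -> 1
  row 11 [1011]: (((1 XOR NOT 1) OR (1 AND 1)) OR ((1 IMPLIES 0) AND NOT 1)) -> 1
  row 12 [1100]: (((1 XOR NOT 0) OR (1 AND 0)) OR ((0 IMPLIES 1) AND NOT 0)) -> 1
  row 13 [1101]: (((1 XOR NOT 0) OR (1 AND 0)) OR ((1 IMPLIES 1) AND NOT 0)) -> 1
  row 14 [1110]: (((1 XOR NOT 1) OR (1 AND 1)) OR ((0 IMPLIES 1) AND NOT 1)) -> 1
  row 15 [1111]: (((1 XOR NOT 1) OR (1 AND 1)) OR ((1 IMPLIES 1) AND NOT 1)) -> 1
Full result column, 4 rows per line (P1,P2 fixed per line; P3,P4 runs 00..11 left to right):
  rows 0-3 [P1,P2=00]: 1100  = hex C
  rows 4-7 [P1,P2=01]: 1100  = hex C
  rows 8-11 [P1,P2=10]: 1011  = hex B
  rows 12-15 [P1,P2=11]: 1111  = hex F
Output column (row 0 .. row 15) = 1100110010111111
Output column grouped in 4s = 1100 1100 1011 1111 = 0xCCBF
Convert to decimal digit by digit (value = value*16 + digit):
  C -> 12
  12*16 + 12 (C) = 204
  204*16 + 11 (B) = 3275
  3275*16 + 15 (F) = 52415
Decimal = 52415

52415


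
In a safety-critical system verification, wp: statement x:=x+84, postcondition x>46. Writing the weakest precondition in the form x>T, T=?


Formula: wp(x:=E, P) = P[E/x] (substitute E for x in postcondition)
Step 1: Postcondition: x>46
Step 2: Substitute x+84 for x: x+84>46
Step 3: Solve for x: x > 46-84 = -38

-38


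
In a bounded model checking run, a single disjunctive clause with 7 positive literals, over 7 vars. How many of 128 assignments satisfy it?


Step 1: Total=2^7=128
Step 2: Unsat when all 7 false: 2^0=1
Step 3: Sat=128-1=127

127


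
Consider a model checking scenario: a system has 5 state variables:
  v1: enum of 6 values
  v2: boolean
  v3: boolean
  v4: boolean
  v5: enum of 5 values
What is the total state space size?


State space = product of domain sizes of all variables.
Domain sizes:
  v1 (enum of 6 values): 6
  v2 (boolean): 2
  v3 (boolean): 2
  v4 (boolean): 2
  v5 (enum of 5 values): 5
Product = 6 * 2 * 2 * 2 * 5 = 240

240


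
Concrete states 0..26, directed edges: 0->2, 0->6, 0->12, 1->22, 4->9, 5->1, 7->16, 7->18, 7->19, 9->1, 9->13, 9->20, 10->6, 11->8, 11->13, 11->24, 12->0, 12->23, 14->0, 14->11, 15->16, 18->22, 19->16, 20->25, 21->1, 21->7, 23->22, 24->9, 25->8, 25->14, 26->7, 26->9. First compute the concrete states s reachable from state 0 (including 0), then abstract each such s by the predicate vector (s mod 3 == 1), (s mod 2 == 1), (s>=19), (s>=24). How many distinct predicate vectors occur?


BFS from 0:
Concrete reachable: {0, 2, 6, 12, 22, 23}
Abstract via predicates (s mod 3 == 1), (s mod 2 == 1), (s>=19), (s>=24):
  (0,0,0,0) <- {0, 2, 6, 12}
  (0,1,1,0) <- {23}
  (1,0,1,0) <- {22}
Distinct abstract states = 3

3


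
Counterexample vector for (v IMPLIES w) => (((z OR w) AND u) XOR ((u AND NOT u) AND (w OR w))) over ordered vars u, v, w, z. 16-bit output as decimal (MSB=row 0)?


F1 = (v IMPLIES w)
F2 = (((z OR w) AND u) XOR ((u AND NOT u) AND (w OR w)))
Counterexample to F1=>F2 is where F1=1 and F2=0.
Evaluate each row (bits = u,v,w,z, MSB first):
  row 0 [0000]: F1=1 F2=0 -> F1&~F2 -> 1
  row 1 [0001]: F1=1 F2=0 -> F1&~F2 -> 1
  row 2 [0010]: F1=1 F2=0 -> F1&~F2 -> 1
  row 3 [0011]: F1=1 F2=0 -> F1&~F2 -> 1
  row 4 [0100]: F1=0 F2=0 -> F1&~F2 -> 0
  row 5 [0101]: F1=0 F2=0 -> F1&~F2 -> 0
  row 6 [0110]: F1=1 F2=0 -> F1&~F2 -> 1
  row 7 [0111]: F1=1 F2=0 -> F1&~F2 -> 1
  row 8 [1000]: F1=1 F2=0 -> F1&~F2 -> 1
  row 9 [1001]: F1=1 F2=1 -> F1&~F2 -> 0
  row 10 [1010]: F1=1 F2=1 -> F1&~F2 -> 0
  row 11 [1011]: F1=1 F2=1 -> F1&~F2 -> 0
  row 12 [1100]: F1=0 F2=0 -> F1&~F2 -> 0
  row 13 [1101]: F1=0 F2=1 -> F1&~F2 -> 0
  row 14 [1110]: F1=1 F2=1 -> F1&~F2 -> 0
  row 15 [1111]: F1=1 F2=1 -> F1&~F2 -> 0
Full result column, 4 rows per line (u,v fixed per line; w,z runs 00..11 left to right):
  rows 0-3 [u,v=00]: 1111  = hex F
  rows 4-7 [u,v=01]: 0011  = hex 3
  rows 8-11 [u,v=10]: 1000  = hex 8
  rows 12-15 [u,v=11]: 0000  = hex 0
Counterexample vector (row 0 .. row 15) = 1111001110000000
Output column grouped in 4s = 1111 0011 1000 0000 = 0xF380
Convert to decimal digit by digit (value = value*16 + digit):
  F -> 15
  15*16 + 3 = 243
  243*16 + 8 = 3896
  3896*16 + 0 = 62336
Decimal = 62336

62336


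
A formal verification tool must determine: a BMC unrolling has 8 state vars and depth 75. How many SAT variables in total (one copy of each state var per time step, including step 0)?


BMC unrolls to depth k, creating one copy of each state var for steps 0..k.
Step count = 75 + 1 = 76 (steps 0 through 75)
Vars per step = 8
Total = 8 * 76 = 608

608


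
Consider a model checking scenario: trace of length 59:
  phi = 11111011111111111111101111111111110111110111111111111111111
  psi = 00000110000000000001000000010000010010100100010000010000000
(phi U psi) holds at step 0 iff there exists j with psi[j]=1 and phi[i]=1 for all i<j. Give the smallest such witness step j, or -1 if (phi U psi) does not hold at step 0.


(phi U psi) at 0: need smallest j with psi[j]=1 and phi[i]=1 for all i in [0,j).
Scan from step 0:
  step 0: phi=1, psi=0 -> continue
  step 1: phi=1, psi=0 -> continue
  step 2: phi=1, psi=0 -> continue
  step 3: phi=1, psi=0 -> continue
  step 5: psi=1 and phi held for [0,5) -> witness found
Witness step = 5

5


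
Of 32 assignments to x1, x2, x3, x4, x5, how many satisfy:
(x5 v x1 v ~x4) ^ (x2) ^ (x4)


CNF with 3 clauses over 5 vars (32 assignments).
An assignment satisfies CNF iff every clause has >=1 true literal.
Check each row (bits = x1,x2,x3,x4,x5; clause T/F shown):
  row 0 [00000]: clauses=TFF -> 0
  row 1 [00001]: clauses=TFF -> 0
  row 2 [00010]: clauses=FFT -> 0
  row 3 [00011]: clauses=TFT -> 0
  row 4 [00100]: clauses=TFF -> 0
  row 5 [00101]: clauses=TFF -> 0
  row 6 [00110]: clauses=FFT -> 0
  row 7 [00111]: clauses=TFT -> 0
  row 8 [01000]: clauses=TTF -> 0
  row 9 [01001]: clauses=TTF -> 0
  row 10 [01010]: clauses=FTT -> 0
  row 11 [01011]: clauses=TTT -> 1
  row 12 [01100]: clauses=TTF -> 0
  row 13 [01101]: clauses=TTF -> 0
  row 14 [01110]: clauses=FTT -> 0
  row 15 [01111]: clauses=TTT -> 1
  row 16 [10000]: clauses=TFF -> 0
  row 17 [10001]: clauses=TFF -> 0
  row 18 [10010]: clauses=TFT -> 0
  row 19 [10011]: clauses=TFT -> 0
  row 20 [10100]: clauses=TFF -> 0
  row 21 [10101]: clauses=TFF -> 0
  row 22 [10110]: clauses=TFT -> 0
  row 23 [10111]: clauses=TFT -> 0
  row 24 [11000]: clauses=TTF -> 0
  row 25 [11001]: clauses=TTF -> 0
  row 26 [11010]: clauses=TTT -> 1
  row 27 [11011]: clauses=TTT -> 1
  row 28 [11100]: clauses=TTF -> 0
  row 29 [11101]: clauses=TTF -> 0
  row 30 [11110]: clauses=TTT -> 1
  row 31 [11111]: clauses=TTT -> 1
Full result column, 8 rows per line (x1,x2 fixed per line; x3,x4,x5 runs 000..111 left to right):
  rows 0-7 [x1,x2=00]: 00000000  (ones: 0)
  rows 8-15 [x1,x2=01]: 00010001  (ones: 2)
  rows 16-23 [x1,x2=10]: 00000000  (ones: 0)
  rows 24-31 [x1,x2=11]: 00110011  (ones: 4)
Satisfying assignments = 0+2+0+4 = 6

6


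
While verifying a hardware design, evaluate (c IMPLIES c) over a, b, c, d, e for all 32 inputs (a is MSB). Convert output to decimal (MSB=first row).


Formula: (c IMPLIES c) over a, b, c, d, e (32 rows)
Evaluate each row (bits = a,b,c,d,e, MSB first):
  row 0 [00000]: (0 IMPLIES 0) -> 1
  row 1 [00001]: (0 IMPLIES 0) -> 1
  row 2 [00010]: (0 IMPLIES 0) -> 1
  row 3 [00011]: (0 IMPLIES 0) -> 1
  row 4 [00100]: (1 IMPLIES 1) -> 1
  row 5 [00101]: (1 IMPLIES 1) -> 1
  row 6 [00110]: (1 IMPLIES 1) -> 1
  row 7 [00111]: (1 IMPLIES 1) -> 1
  row 8 [01000]: (0 IMPLIES 0) -> 1
  row 9 [01001]: (0 IMPLIES 0) -> 1
  row 10 [01010]: (0 IMPLIES 0) -> 1
  row 11 [01011]: (0 IMPLIES 0) -> 1
  row 12 [01100]: (1 IMPLIES 1) -> 1
  row 13 [01101]: (1 IMPLIES 1) -> 1
  row 14 [01110]: (1 IMPLIES 1) -> 1
  row 15 [01111]: (1 IMPLIES 1) -> 1
  row 16 [10000]: (0 IMPLIES 0) -> 1
  row 17 [10001]: (0 IMPLIES 0) -> 1
  row 18 [10010]: (0 IMPLIES 0) -> 1
  row 19 [10011]: (0 IMPLIES 0) -> 1
  row 20 [10100]: (1 IMPLIES 1) -> 1
  row 21 [10101]: (1 IMPLIES 1) -> 1
  row 22 [10110]: (1 IMPLIES 1) -> 1
  row 23 [10111]: (1 IMPLIES 1) -> 1
  row 24 [11000]: (0 IMPLIES 0) -> 1
  row 25 [11001]: (0 IMPLIES 0) -> 1
  row 26 [11010]: (0 IMPLIES 0) -> 1
  row 27 [11011]: (0 IMPLIES 0) -> 1
  row 28 [11100]: (1 IMPLIES 1) -> 1
  row 29 [11101]: (1 IMPLIES 1) -> 1
  row 30 [11110]: (1 IMPLIES 1) -> 1
  row 31 [11111]: (1 IMPLIES 1) -> 1
Full result column, 4 rows per line (a,b,c fixed per line; d,e runs 00..11 left to right):
  rows 0-3 [a,b,c=000]: 1111  = hex F
  rows 4-7 [a,b,c=001]: 1111  = hex F
  rows 8-11 [a,b,c=010]: 1111  = hex F
  rows 12-15 [a,b,c=011]: 1111  = hex F
  rows 16-19 [a,b,c=100]: 1111  = hex F
  rows 20-23 [a,b,c=101]: 1111  = hex F
  rows 24-27 [a,b,c=110]: 1111  = hex F
  rows 28-31 [a,b,c=111]: 1111  = hex F
Output column (row 0 .. row 31) = 11111111111111111111111111111111
Output column grouped in 4s = 1111 1111 1111 1111 1111 1111 1111 1111 = 0xFFFFFFFF
Convert to decimal digit by digit (value = value*16 + digit):
  F -> 15
  15*16 + 15 (F) = 255
  255*16 + 15 (F) = 4095
  4095*16 + 15 (F) = 65535
  65535*16 + 15 (F) = 1048575
  1048575*16 + 15 (F) = 16777215
  16777215*16 + 15 (F) = 268435455
  268435455*16 + 15 (F) = 4294967295
Decimal = 4294967295

4294967295
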